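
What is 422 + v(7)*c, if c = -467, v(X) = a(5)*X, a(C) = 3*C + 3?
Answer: -58420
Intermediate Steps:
a(C) = 3 + 3*C
v(X) = 18*X (v(X) = (3 + 3*5)*X = (3 + 15)*X = 18*X)
422 + v(7)*c = 422 + (18*7)*(-467) = 422 + 126*(-467) = 422 - 58842 = -58420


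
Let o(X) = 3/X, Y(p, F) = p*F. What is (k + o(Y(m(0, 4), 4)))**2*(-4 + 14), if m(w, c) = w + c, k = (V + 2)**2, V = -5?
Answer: 108045/128 ≈ 844.10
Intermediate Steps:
k = 9 (k = (-5 + 2)**2 = (-3)**2 = 9)
m(w, c) = c + w
Y(p, F) = F*p
(k + o(Y(m(0, 4), 4)))**2*(-4 + 14) = (9 + 3/((4*(4 + 0))))**2*(-4 + 14) = (9 + 3/((4*4)))**2*10 = (9 + 3/16)**2*10 = (147/16)**2*10 = (21609/256)*10 = 108045/128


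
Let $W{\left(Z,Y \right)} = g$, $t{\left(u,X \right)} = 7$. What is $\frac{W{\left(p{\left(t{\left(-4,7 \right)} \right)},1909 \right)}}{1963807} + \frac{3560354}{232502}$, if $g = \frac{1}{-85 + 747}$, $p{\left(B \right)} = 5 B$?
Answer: $\frac{2314301723757669}{151130977242734} \approx 15.313$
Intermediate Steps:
$g = \frac{1}{662} \approx 0.0015106$
$W{\left(Z,Y \right)} = \frac{1}{662}$
$\frac{W{\left(p{\left(t{\left(-4,7 \right)} \right)},1909 \right)}}{1963807} + \frac{3560354}{232502} = \frac{1}{662 \cdot 1963807} + \frac{3560354}{232502} = \frac{1}{662} \cdot \frac{1}{1963807} + 3560354 \cdot \frac{1}{232502} = \frac{1}{1300040234} + \frac{1780177}{116251} = \frac{2314301723757669}{151130977242734}$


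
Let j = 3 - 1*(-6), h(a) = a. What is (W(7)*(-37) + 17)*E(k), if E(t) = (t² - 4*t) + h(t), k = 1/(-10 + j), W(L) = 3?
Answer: -376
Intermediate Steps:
j = 9 (j = 3 + 6 = 9)
k = -1 (k = 1/(-10 + 9) = 1/(-1) = -1)
E(t) = t² - 3*t (E(t) = (t² - 4*t) + t = t² - 3*t)
(W(7)*(-37) + 17)*E(k) = (3*(-37) + 17)*(-(-3 - 1)) = (-111 + 17)*(-1*(-4)) = -94*4 = -376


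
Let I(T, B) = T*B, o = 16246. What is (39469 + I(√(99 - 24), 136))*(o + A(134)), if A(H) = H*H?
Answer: 1349918738 + 23257360*√3 ≈ 1.3902e+9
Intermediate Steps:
A(H) = H²
I(T, B) = B*T
(39469 + I(√(99 - 24), 136))*(o + A(134)) = (39469 + 136*√(99 - 24))*(16246 + 134²) = (39469 + 136*√75)*(16246 + 17956) = (39469 + 136*(5*√3))*34202 = (39469 + 680*√3)*34202 = 1349918738 + 23257360*√3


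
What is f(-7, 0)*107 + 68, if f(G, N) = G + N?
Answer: -681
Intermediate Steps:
f(-7, 0)*107 + 68 = (-7 + 0)*107 + 68 = -7*107 + 68 = -749 + 68 = -681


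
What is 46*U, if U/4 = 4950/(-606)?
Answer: -151800/101 ≈ -1503.0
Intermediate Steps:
U = -3300/101 (U = 4*(4950/(-606)) = 4*(4950*(-1/606)) = 4*(-825/101) = -3300/101 ≈ -32.673)
46*U = 46*(-3300/101) = -151800/101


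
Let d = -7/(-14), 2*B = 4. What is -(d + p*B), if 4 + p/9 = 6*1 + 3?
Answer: -181/2 ≈ -90.500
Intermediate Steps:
B = 2 (B = (½)*4 = 2)
d = ½ (d = -7*(-1/14) = ½ ≈ 0.50000)
p = 45 (p = -36 + 9*(6*1 + 3) = -36 + 9*(6 + 3) = -36 + 9*9 = -36 + 81 = 45)
-(d + p*B) = -(½ + 45*2) = -(½ + 90) = -1*181/2 = -181/2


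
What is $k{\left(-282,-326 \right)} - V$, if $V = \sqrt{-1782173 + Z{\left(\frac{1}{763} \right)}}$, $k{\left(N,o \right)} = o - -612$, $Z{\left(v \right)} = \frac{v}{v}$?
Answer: $286 - 2 i \sqrt{445543} \approx 286.0 - 1335.0 i$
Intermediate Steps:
$Z{\left(v \right)} = 1$
$k{\left(N,o \right)} = 612 + o$ ($k{\left(N,o \right)} = o + 612 = 612 + o$)
$V = 2 i \sqrt{445543}$ ($V = \sqrt{-1782173 + 1} = \sqrt{-1782172} = 2 i \sqrt{445543} \approx 1335.0 i$)
$k{\left(-282,-326 \right)} - V = \left(612 - 326\right) - 2 i \sqrt{445543} = 286 - 2 i \sqrt{445543}$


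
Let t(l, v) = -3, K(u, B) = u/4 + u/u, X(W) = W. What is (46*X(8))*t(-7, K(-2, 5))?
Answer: -1104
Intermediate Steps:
K(u, B) = 1 + u/4 (K(u, B) = u*(¼) + 1 = u/4 + 1 = 1 + u/4)
(46*X(8))*t(-7, K(-2, 5)) = (46*8)*(-3) = 368*(-3) = -1104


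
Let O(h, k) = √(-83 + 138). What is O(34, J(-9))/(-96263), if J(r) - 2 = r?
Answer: -√55/96263 ≈ -7.7041e-5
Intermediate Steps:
J(r) = 2 + r
O(h, k) = √55
O(34, J(-9))/(-96263) = √55/(-96263) = √55*(-1/96263) = -√55/96263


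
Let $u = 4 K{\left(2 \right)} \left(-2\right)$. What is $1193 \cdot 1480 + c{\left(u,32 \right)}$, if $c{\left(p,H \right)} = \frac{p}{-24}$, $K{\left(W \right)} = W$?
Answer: $\frac{5296922}{3} \approx 1.7656 \cdot 10^{6}$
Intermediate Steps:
$u = -16$ ($u = 4 \cdot 2 \left(-2\right) = 8 \left(-2\right) = -16$)
$c{\left(p,H \right)} = - \frac{p}{24}$ ($c{\left(p,H \right)} = p \left(- \frac{1}{24}\right) = - \frac{p}{24}$)
$1193 \cdot 1480 + c{\left(u,32 \right)} = 1193 \cdot 1480 - - \frac{2}{3} = 1765640 + \frac{2}{3} = \frac{5296922}{3}$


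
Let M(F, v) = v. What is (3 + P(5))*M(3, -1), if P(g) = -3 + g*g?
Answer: -25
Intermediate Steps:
P(g) = -3 + g²
(3 + P(5))*M(3, -1) = (3 + (-3 + 5²))*(-1) = (3 + (-3 + 25))*(-1) = (3 + 22)*(-1) = 25*(-1) = -25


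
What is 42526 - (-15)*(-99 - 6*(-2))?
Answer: 41221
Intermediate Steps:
42526 - (-15)*(-99 - 6*(-2)) = 42526 - (-15)*(-99 + 12) = 42526 - (-15)*(-87) = 42526 - 1*1305 = 42526 - 1305 = 41221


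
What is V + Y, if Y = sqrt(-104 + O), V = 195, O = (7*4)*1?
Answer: 195 + 2*I*sqrt(19) ≈ 195.0 + 8.7178*I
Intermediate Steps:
O = 28 (O = 28*1 = 28)
Y = 2*I*sqrt(19) (Y = sqrt(-104 + 28) = sqrt(-76) = 2*I*sqrt(19) ≈ 8.7178*I)
V + Y = 195 + 2*I*sqrt(19)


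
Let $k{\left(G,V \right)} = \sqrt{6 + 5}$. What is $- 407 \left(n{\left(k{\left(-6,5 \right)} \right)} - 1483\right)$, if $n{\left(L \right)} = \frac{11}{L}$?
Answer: $603581 - 407 \sqrt{11} \approx 6.0223 \cdot 10^{5}$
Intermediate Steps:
$k{\left(G,V \right)} = \sqrt{11}$
$- 407 \left(n{\left(k{\left(-6,5 \right)} \right)} - 1483\right) = - 407 \left(\frac{11}{\sqrt{11}} - 1483\right) = - 407 \left(11 \frac{\sqrt{11}}{11} - 1483\right) = - 407 \left(\sqrt{11} - 1483\right) = - 407 \left(-1483 + \sqrt{11}\right) = 603581 - 407 \sqrt{11}$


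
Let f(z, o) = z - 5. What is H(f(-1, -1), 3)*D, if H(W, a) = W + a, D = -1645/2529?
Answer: 1645/843 ≈ 1.9514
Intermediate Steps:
D = -1645/2529 (D = -1645*1/2529 = -1645/2529 ≈ -0.65045)
f(z, o) = -5 + z
H(f(-1, -1), 3)*D = ((-5 - 1) + 3)*(-1645/2529) = (-6 + 3)*(-1645/2529) = -3*(-1645/2529) = 1645/843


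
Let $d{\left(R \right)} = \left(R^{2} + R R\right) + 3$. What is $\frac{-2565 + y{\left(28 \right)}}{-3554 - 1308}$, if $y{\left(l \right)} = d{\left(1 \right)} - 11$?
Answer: $\frac{2571}{4862} \approx 0.52879$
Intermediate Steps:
$d{\left(R \right)} = 3 + 2 R^{2}$ ($d{\left(R \right)} = \left(R^{2} + R^{2}\right) + 3 = 2 R^{2} + 3 = 3 + 2 R^{2}$)
$y{\left(l \right)} = -6$ ($y{\left(l \right)} = \left(3 + 2 \cdot 1^{2}\right) - 11 = \left(3 + 2 \cdot 1\right) - 11 = \left(3 + 2\right) - 11 = 5 - 11 = -6$)
$\frac{-2565 + y{\left(28 \right)}}{-3554 - 1308} = \frac{-2565 - 6}{-3554 - 1308} = - \frac{2571}{-4862} = \left(-2571\right) \left(- \frac{1}{4862}\right) = \frac{2571}{4862}$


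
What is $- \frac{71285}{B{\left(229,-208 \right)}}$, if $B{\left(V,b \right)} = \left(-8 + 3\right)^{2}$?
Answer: $- \frac{14257}{5} \approx -2851.4$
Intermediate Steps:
$B{\left(V,b \right)} = 25$ ($B{\left(V,b \right)} = \left(-5\right)^{2} = 25$)
$- \frac{71285}{B{\left(229,-208 \right)}} = - \frac{71285}{25} = \left(-71285\right) \frac{1}{25} = - \frac{14257}{5}$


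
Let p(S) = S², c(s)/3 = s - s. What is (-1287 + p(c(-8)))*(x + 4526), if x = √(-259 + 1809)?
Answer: -5824962 - 6435*√62 ≈ -5.8756e+6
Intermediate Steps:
c(s) = 0 (c(s) = 3*(s - s) = 3*0 = 0)
x = 5*√62 (x = √1550 = 5*√62 ≈ 39.370)
(-1287 + p(c(-8)))*(x + 4526) = (-1287 + 0²)*(5*√62 + 4526) = (-1287 + 0)*(4526 + 5*√62) = -1287*(4526 + 5*√62) = -5824962 - 6435*√62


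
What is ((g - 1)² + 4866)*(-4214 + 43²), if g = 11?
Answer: -11744590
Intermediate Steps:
((g - 1)² + 4866)*(-4214 + 43²) = ((11 - 1)² + 4866)*(-4214 + 43²) = (10² + 4866)*(-4214 + 1849) = (100 + 4866)*(-2365) = 4966*(-2365) = -11744590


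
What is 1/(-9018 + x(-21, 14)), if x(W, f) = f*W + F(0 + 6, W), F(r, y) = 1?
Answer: -1/9311 ≈ -0.00010740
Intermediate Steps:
x(W, f) = 1 + W*f (x(W, f) = f*W + 1 = W*f + 1 = 1 + W*f)
1/(-9018 + x(-21, 14)) = 1/(-9018 + (1 - 21*14)) = 1/(-9018 + (1 - 294)) = 1/(-9018 - 293) = 1/(-9311) = -1/9311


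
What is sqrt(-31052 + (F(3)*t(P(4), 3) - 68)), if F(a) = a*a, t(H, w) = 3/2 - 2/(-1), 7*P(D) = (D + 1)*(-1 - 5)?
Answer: I*sqrt(124354)/2 ≈ 176.32*I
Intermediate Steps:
P(D) = -6/7 - 6*D/7 (P(D) = ((D + 1)*(-1 - 5))/7 = ((1 + D)*(-6))/7 = (-6 - 6*D)/7 = -6/7 - 6*D/7)
t(H, w) = 7/2 (t(H, w) = 3*(1/2) - 2*(-1) = 3/2 + 2 = 7/2)
F(a) = a**2
sqrt(-31052 + (F(3)*t(P(4), 3) - 68)) = sqrt(-31052 + (3**2*(7/2) - 68)) = sqrt(-31052 + (9*(7/2) - 68)) = sqrt(-31052 + (63/2 - 68)) = sqrt(-31052 - 73/2) = sqrt(-62177/2) = I*sqrt(124354)/2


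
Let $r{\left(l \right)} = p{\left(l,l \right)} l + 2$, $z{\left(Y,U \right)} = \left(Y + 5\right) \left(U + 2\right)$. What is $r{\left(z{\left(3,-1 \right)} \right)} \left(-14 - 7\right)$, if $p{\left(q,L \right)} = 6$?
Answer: $-1050$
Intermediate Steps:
$z{\left(Y,U \right)} = \left(2 + U\right) \left(5 + Y\right)$ ($z{\left(Y,U \right)} = \left(5 + Y\right) \left(2 + U\right) = \left(2 + U\right) \left(5 + Y\right)$)
$r{\left(l \right)} = 2 + 6 l$ ($r{\left(l \right)} = 6 l + 2 = 2 + 6 l$)
$r{\left(z{\left(3,-1 \right)} \right)} \left(-14 - 7\right) = \left(2 + 6 \left(10 + 2 \cdot 3 + 5 \left(-1\right) - 3\right)\right) \left(-14 - 7\right) = \left(2 + 6 \left(10 + 6 - 5 - 3\right)\right) \left(-21\right) = \left(2 + 6 \cdot 8\right) \left(-21\right) = \left(2 + 48\right) \left(-21\right) = 50 \left(-21\right) = -1050$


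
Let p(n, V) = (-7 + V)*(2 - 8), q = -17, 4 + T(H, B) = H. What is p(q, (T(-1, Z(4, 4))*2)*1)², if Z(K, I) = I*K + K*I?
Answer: 10404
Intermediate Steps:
Z(K, I) = 2*I*K (Z(K, I) = I*K + I*K = 2*I*K)
T(H, B) = -4 + H
p(n, V) = 42 - 6*V (p(n, V) = (-7 + V)*(-6) = 42 - 6*V)
p(q, (T(-1, Z(4, 4))*2)*1)² = (42 - 6*(-4 - 1)*2)² = (42 - 6*(-5*2))² = (42 - (-60))² = (42 - 6*(-10))² = (42 + 60)² = 102² = 10404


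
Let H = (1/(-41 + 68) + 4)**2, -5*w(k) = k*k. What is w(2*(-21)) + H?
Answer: -1226551/3645 ≈ -336.50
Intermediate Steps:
w(k) = -k**2/5 (w(k) = -k*k/5 = -k**2/5)
H = 11881/729 (H = (1/27 + 4)**2 = (109/27)**2 = 11881/729 ≈ 16.298)
w(2*(-21)) + H = -(2*(-21))**2/5 + 11881/729 = -1/5*(-42)**2 + 11881/729 = -1/5*1764 + 11881/729 = -1764/5 + 11881/729 = -1226551/3645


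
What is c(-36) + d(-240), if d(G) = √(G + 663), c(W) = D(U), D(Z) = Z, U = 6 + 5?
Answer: 11 + 3*√47 ≈ 31.567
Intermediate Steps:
U = 11
c(W) = 11
d(G) = √(663 + G)
c(-36) + d(-240) = 11 + √(663 - 240) = 11 + √423 = 11 + 3*√47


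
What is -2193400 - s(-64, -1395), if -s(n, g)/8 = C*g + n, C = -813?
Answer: 6879168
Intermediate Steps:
s(n, g) = -8*n + 6504*g (s(n, g) = -8*(-813*g + n) = -8*(n - 813*g) = -8*n + 6504*g)
-2193400 - s(-64, -1395) = -2193400 - (-8*(-64) + 6504*(-1395)) = -2193400 - (512 - 9073080) = -2193400 - 1*(-9072568) = -2193400 + 9072568 = 6879168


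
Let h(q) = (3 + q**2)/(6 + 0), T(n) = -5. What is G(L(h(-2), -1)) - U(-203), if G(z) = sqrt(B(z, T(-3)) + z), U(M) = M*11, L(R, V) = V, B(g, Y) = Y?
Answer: 2233 + I*sqrt(6) ≈ 2233.0 + 2.4495*I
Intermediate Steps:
h(q) = 1/2 + q**2/6 (h(q) = (3 + q**2)/6 = (3 + q**2)*(1/6) = 1/2 + q**2/6)
U(M) = 11*M
G(z) = sqrt(-5 + z)
G(L(h(-2), -1)) - U(-203) = sqrt(-5 - 1) - 11*(-203) = sqrt(-6) - 1*(-2233) = I*sqrt(6) + 2233 = 2233 + I*sqrt(6)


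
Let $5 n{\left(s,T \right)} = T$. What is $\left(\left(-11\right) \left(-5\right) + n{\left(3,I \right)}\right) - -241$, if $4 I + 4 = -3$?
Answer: $\frac{5913}{20} \approx 295.65$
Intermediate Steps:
$I = - \frac{7}{4}$ ($I = -1 + \frac{1}{4} \left(-3\right) = -1 - \frac{3}{4} = - \frac{7}{4} \approx -1.75$)
$n{\left(s,T \right)} = \frac{T}{5}$
$\left(\left(-11\right) \left(-5\right) + n{\left(3,I \right)}\right) - -241 = \left(\left(-11\right) \left(-5\right) + \frac{1}{5} \left(- \frac{7}{4}\right)\right) - -241 = \left(55 - \frac{7}{20}\right) + 241 = \frac{1093}{20} + 241 = \frac{5913}{20}$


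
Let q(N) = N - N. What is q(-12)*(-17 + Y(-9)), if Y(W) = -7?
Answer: 0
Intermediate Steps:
q(N) = 0
q(-12)*(-17 + Y(-9)) = 0*(-17 - 7) = 0*(-24) = 0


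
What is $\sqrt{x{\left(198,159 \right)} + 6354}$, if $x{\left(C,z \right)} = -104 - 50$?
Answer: $10 \sqrt{62} \approx 78.74$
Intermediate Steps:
$x{\left(C,z \right)} = -154$ ($x{\left(C,z \right)} = -104 - 50 = -154$)
$\sqrt{x{\left(198,159 \right)} + 6354} = \sqrt{-154 + 6354} = \sqrt{6200} = 10 \sqrt{62}$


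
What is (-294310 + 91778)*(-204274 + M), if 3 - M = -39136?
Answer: 33445121820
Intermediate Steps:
M = 39139 (M = 3 - 1*(-39136) = 3 + 39136 = 39139)
(-294310 + 91778)*(-204274 + M) = (-294310 + 91778)*(-204274 + 39139) = -202532*(-165135) = 33445121820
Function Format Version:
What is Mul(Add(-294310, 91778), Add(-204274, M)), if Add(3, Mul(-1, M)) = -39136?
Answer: 33445121820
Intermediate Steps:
M = 39139 (M = Add(3, Mul(-1, -39136)) = Add(3, 39136) = 39139)
Mul(Add(-294310, 91778), Add(-204274, M)) = Mul(Add(-294310, 91778), Add(-204274, 39139)) = Mul(-202532, -165135) = 33445121820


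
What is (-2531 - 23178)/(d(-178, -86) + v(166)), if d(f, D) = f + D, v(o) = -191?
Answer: 25709/455 ≈ 56.503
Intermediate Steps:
d(f, D) = D + f
(-2531 - 23178)/(d(-178, -86) + v(166)) = (-2531 - 23178)/((-86 - 178) - 191) = -25709/(-264 - 191) = -25709/(-455) = -25709*(-1/455) = 25709/455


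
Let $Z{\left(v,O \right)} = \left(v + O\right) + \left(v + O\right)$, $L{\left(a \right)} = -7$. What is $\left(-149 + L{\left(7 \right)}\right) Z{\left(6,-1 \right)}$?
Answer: $-1560$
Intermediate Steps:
$Z{\left(v,O \right)} = 2 O + 2 v$ ($Z{\left(v,O \right)} = \left(O + v\right) + \left(O + v\right) = 2 O + 2 v$)
$\left(-149 + L{\left(7 \right)}\right) Z{\left(6,-1 \right)} = \left(-149 - 7\right) \left(2 \left(-1\right) + 2 \cdot 6\right) = - 156 \left(-2 + 12\right) = \left(-156\right) 10 = -1560$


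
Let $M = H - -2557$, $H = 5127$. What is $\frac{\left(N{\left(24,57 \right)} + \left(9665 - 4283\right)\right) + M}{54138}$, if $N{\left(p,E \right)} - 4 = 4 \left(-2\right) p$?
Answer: $\frac{6439}{27069} \approx 0.23787$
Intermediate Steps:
$N{\left(p,E \right)} = 4 - 8 p$ ($N{\left(p,E \right)} = 4 + 4 \left(-2\right) p = 4 - 8 p$)
$M = 7684$ ($M = 5127 - -2557 = 5127 + 2557 = 7684$)
$\frac{\left(N{\left(24,57 \right)} + \left(9665 - 4283\right)\right) + M}{54138} = \frac{\left(\left(4 - 192\right) + \left(9665 - 4283\right)\right) + 7684}{54138} = \left(\left(\left(4 - 192\right) + 5382\right) + 7684\right) \frac{1}{54138} = \left(\left(-188 + 5382\right) + 7684\right) \frac{1}{54138} = \left(5194 + 7684\right) \frac{1}{54138} = 12878 \cdot \frac{1}{54138} = \frac{6439}{27069}$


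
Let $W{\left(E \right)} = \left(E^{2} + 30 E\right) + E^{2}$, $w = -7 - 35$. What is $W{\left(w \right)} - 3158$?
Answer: $-890$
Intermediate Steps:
$w = -42$
$W{\left(E \right)} = 2 E^{2} + 30 E$
$W{\left(w \right)} - 3158 = 2 \left(-42\right) \left(15 - 42\right) - 3158 = 2 \left(-42\right) \left(-27\right) - 3158 = 2268 - 3158 = -890$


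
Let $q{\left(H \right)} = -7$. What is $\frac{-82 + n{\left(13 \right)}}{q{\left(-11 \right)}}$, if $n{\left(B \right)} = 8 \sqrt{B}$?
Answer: $\frac{82}{7} - \frac{8 \sqrt{13}}{7} \approx 7.5937$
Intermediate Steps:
$\frac{-82 + n{\left(13 \right)}}{q{\left(-11 \right)}} = \frac{-82 + 8 \sqrt{13}}{-7} = \left(-82 + 8 \sqrt{13}\right) \left(- \frac{1}{7}\right) = \frac{82}{7} - \frac{8 \sqrt{13}}{7}$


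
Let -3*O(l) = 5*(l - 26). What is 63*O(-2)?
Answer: 2940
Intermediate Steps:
O(l) = 130/3 - 5*l/3 (O(l) = -5*(l - 26)/3 = -5*(-26 + l)/3 = -(-130 + 5*l)/3 = 130/3 - 5*l/3)
63*O(-2) = 63*(130/3 - 5/3*(-2)) = 63*(130/3 + 10/3) = 63*(140/3) = 2940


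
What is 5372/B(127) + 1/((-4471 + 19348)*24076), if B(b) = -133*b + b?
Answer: -160344641815/500375576844 ≈ -0.32045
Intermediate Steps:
B(b) = -132*b
5372/B(127) + 1/((-4471 + 19348)*24076) = 5372/((-132*127)) + 1/((-4471 + 19348)*24076) = 5372/(-16764) + (1/24076)/14877 = 5372*(-1/16764) + (1/14877)*(1/24076) = -1343/4191 + 1/358178652 = -160344641815/500375576844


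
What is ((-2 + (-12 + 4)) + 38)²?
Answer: 784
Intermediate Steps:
((-2 + (-12 + 4)) + 38)² = ((-2 - 8) + 38)² = (-10 + 38)² = 28² = 784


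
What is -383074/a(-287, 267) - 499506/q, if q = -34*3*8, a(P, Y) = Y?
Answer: -29870047/36312 ≈ -822.59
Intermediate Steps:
q = -816 (q = -102*8 = -816)
-383074/a(-287, 267) - 499506/q = -383074/267 - 499506/(-816) = -383074*1/267 - 499506*(-1/816) = -383074/267 + 83251/136 = -29870047/36312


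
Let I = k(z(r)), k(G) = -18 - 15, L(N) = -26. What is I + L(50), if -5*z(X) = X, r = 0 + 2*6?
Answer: -59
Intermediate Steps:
r = 12 (r = 0 + 12 = 12)
z(X) = -X/5
k(G) = -33
I = -33
I + L(50) = -33 - 26 = -59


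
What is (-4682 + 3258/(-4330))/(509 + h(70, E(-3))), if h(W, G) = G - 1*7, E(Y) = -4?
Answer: -10138159/1078170 ≈ -9.4031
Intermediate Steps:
h(W, G) = -7 + G (h(W, G) = G - 7 = -7 + G)
(-4682 + 3258/(-4330))/(509 + h(70, E(-3))) = (-4682 + 3258/(-4330))/(509 + (-7 - 4)) = (-4682 + 3258*(-1/4330))/(509 - 11) = (-4682 - 1629/2165)/498 = -10138159/2165*1/498 = -10138159/1078170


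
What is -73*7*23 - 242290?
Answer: -254043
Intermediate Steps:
-73*7*23 - 242290 = -511*23 - 242290 = -11753 - 242290 = -254043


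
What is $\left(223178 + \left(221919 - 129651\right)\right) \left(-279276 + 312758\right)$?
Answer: $10561762972$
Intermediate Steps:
$\left(223178 + \left(221919 - 129651\right)\right) \left(-279276 + 312758\right) = \left(223178 + 92268\right) 33482 = 315446 \cdot 33482 = 10561762972$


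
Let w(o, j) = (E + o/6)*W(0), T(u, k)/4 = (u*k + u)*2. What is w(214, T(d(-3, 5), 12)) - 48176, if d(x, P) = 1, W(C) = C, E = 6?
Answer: -48176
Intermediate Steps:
T(u, k) = 8*u + 8*k*u (T(u, k) = 4*((u*k + u)*2) = 4*((k*u + u)*2) = 4*((u + k*u)*2) = 4*(2*u + 2*k*u) = 8*u + 8*k*u)
w(o, j) = 0 (w(o, j) = (6 + o/6)*0 = 0)
w(214, T(d(-3, 5), 12)) - 48176 = 0 - 48176 = -48176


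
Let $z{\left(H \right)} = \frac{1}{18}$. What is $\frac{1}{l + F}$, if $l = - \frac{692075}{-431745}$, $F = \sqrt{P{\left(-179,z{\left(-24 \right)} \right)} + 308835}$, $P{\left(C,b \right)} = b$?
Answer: $- \frac{23903993670}{4605402558620309} + \frac{2485383267 \sqrt{11118062}}{4605402558620309} \approx 0.0017943$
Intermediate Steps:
$z{\left(H \right)} = \frac{1}{18}$
$F = \frac{\sqrt{11118062}}{6}$ ($F = \sqrt{\frac{1}{18} + 308835} = \sqrt{\frac{5559031}{18}} = \frac{\sqrt{11118062}}{6} \approx 555.73$)
$l = \frac{138415}{86349}$ ($l = \left(-692075\right) \left(- \frac{1}{431745}\right) = \frac{138415}{86349} \approx 1.603$)
$\frac{1}{l + F} = \frac{1}{\frac{138415}{86349} + \frac{\sqrt{11118062}}{6}}$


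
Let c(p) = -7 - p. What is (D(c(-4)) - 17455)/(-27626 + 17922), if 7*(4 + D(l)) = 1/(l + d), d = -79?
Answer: 10021467/5570096 ≈ 1.7992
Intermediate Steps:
D(l) = -4 + 1/(7*(-79 + l)) (D(l) = -4 + 1/(7*(l - 79)) = -4 + 1/(7*(-79 + l)))
(D(c(-4)) - 17455)/(-27626 + 17922) = ((2213 - 28*(-7 - 1*(-4)))/(7*(-79 + (-7 - 1*(-4)))) - 17455)/(-27626 + 17922) = ((2213 - 28*(-7 + 4))/(7*(-79 + (-7 + 4))) - 17455)/(-9704) = ((2213 - 28*(-3))/(7*(-79 - 3)) - 17455)*(-1/9704) = ((1/7)*(2213 + 84)/(-82) - 17455)*(-1/9704) = ((1/7)*(-1/82)*2297 - 17455)*(-1/9704) = (-2297/574 - 17455)*(-1/9704) = -10021467/574*(-1/9704) = 10021467/5570096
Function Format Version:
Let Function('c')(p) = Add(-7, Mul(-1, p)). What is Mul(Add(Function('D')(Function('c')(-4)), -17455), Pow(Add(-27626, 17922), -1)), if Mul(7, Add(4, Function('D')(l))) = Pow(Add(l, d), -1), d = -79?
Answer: Rational(10021467, 5570096) ≈ 1.7992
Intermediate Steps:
Function('D')(l) = Add(-4, Mul(Rational(1, 7), Pow(Add(-79, l), -1))) (Function('D')(l) = Add(-4, Mul(Rational(1, 7), Pow(Add(l, -79), -1))) = Add(-4, Mul(Rational(1, 7), Pow(Add(-79, l), -1))))
Mul(Add(Function('D')(Function('c')(-4)), -17455), Pow(Add(-27626, 17922), -1)) = Mul(Add(Mul(Rational(1, 7), Pow(Add(-79, Add(-7, Mul(-1, -4))), -1), Add(2213, Mul(-28, Add(-7, Mul(-1, -4))))), -17455), Pow(Add(-27626, 17922), -1)) = Mul(Add(Mul(Rational(1, 7), Pow(Add(-79, Add(-7, 4)), -1), Add(2213, Mul(-28, Add(-7, 4)))), -17455), Pow(-9704, -1)) = Mul(Add(Mul(Rational(1, 7), Pow(Add(-79, -3), -1), Add(2213, Mul(-28, -3))), -17455), Rational(-1, 9704)) = Mul(Add(Mul(Rational(1, 7), Pow(-82, -1), Add(2213, 84)), -17455), Rational(-1, 9704)) = Mul(Add(Mul(Rational(1, 7), Rational(-1, 82), 2297), -17455), Rational(-1, 9704)) = Mul(Add(Rational(-2297, 574), -17455), Rational(-1, 9704)) = Mul(Rational(-10021467, 574), Rational(-1, 9704)) = Rational(10021467, 5570096)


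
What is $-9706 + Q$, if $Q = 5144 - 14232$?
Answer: $-18794$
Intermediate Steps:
$Q = -9088$
$-9706 + Q = -9706 - 9088 = -18794$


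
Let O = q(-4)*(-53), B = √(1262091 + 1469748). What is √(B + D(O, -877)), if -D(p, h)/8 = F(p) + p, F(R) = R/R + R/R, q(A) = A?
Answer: √(-1712 + √2731839) ≈ 7.6924*I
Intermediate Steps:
F(R) = 2 (F(R) = 1 + 1 = 2)
B = √2731839 ≈ 1652.8
O = 212 (O = -4*(-53) = 212)
D(p, h) = -16 - 8*p (D(p, h) = -8*(2 + p) = -16 - 8*p)
√(B + D(O, -877)) = √(√2731839 + (-16 - 8*212)) = √(√2731839 + (-16 - 1696)) = √(√2731839 - 1712) = √(-1712 + √2731839)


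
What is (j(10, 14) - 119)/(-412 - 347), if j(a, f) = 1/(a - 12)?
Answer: 239/1518 ≈ 0.15744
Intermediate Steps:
j(a, f) = 1/(-12 + a)
(j(10, 14) - 119)/(-412 - 347) = (1/(-12 + 10) - 119)/(-412 - 347) = (1/(-2) - 119)/(-759) = (-1/2 - 119)*(-1/759) = -239/2*(-1/759) = 239/1518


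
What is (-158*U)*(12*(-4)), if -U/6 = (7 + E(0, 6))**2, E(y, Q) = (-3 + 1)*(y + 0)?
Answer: -2229696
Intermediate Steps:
E(y, Q) = -2*y
U = -294 (U = -6*(7 - 2*0)**2 = -6*(7 + 0)**2 = -6*7**2 = -6*49 = -294)
(-158*U)*(12*(-4)) = (-158*(-294))*(12*(-4)) = 46452*(-48) = -2229696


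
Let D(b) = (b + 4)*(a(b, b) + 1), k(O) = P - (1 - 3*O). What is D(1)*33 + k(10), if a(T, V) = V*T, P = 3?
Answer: 362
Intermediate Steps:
a(T, V) = T*V
k(O) = 2 + 3*O (k(O) = 3 - (1 - 3*O) = 3 + (-1 + 3*O) = 2 + 3*O)
D(b) = (1 + b**2)*(4 + b) (D(b) = (b + 4)*(b*b + 1) = (4 + b)*(b**2 + 1) = (4 + b)*(1 + b**2) = (1 + b**2)*(4 + b))
D(1)*33 + k(10) = (4 + 1 + 1**3 + 4*1**2)*33 + (2 + 3*10) = (4 + 1 + 1 + 4*1)*33 + (2 + 30) = (4 + 1 + 1 + 4)*33 + 32 = 10*33 + 32 = 330 + 32 = 362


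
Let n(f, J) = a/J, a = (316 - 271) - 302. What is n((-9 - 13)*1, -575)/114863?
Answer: 257/66046225 ≈ 3.8912e-6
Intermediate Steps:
a = -257 (a = 45 - 302 = -257)
n(f, J) = -257/J
n((-9 - 13)*1, -575)/114863 = -257/(-575)/114863 = -257*(-1/575)*(1/114863) = (257/575)*(1/114863) = 257/66046225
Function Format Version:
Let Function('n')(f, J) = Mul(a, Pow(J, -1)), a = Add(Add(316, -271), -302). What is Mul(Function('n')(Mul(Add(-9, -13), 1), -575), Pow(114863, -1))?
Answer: Rational(257, 66046225) ≈ 3.8912e-6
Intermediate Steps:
a = -257 (a = Add(45, -302) = -257)
Function('n')(f, J) = Mul(-257, Pow(J, -1))
Mul(Function('n')(Mul(Add(-9, -13), 1), -575), Pow(114863, -1)) = Mul(Mul(-257, Pow(-575, -1)), Pow(114863, -1)) = Mul(Mul(-257, Rational(-1, 575)), Rational(1, 114863)) = Mul(Rational(257, 575), Rational(1, 114863)) = Rational(257, 66046225)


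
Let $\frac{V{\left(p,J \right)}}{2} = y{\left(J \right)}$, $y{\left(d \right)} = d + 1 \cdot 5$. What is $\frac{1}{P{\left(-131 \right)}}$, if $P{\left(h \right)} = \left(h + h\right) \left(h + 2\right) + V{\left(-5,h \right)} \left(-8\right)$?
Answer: $\frac{1}{35814} \approx 2.7922 \cdot 10^{-5}$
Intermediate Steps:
$y{\left(d \right)} = 5 + d$ ($y{\left(d \right)} = d + 5 = 5 + d$)
$V{\left(p,J \right)} = 10 + 2 J$ ($V{\left(p,J \right)} = 2 \left(5 + J\right) = 10 + 2 J$)
$P{\left(h \right)} = -80 - 16 h + 2 h \left(2 + h\right)$ ($P{\left(h \right)} = \left(h + h\right) \left(h + 2\right) + \left(10 + 2 h\right) \left(-8\right) = 2 h \left(2 + h\right) - \left(80 + 16 h\right) = -80 - 16 h + 2 h \left(2 + h\right)$)
$\frac{1}{P{\left(-131 \right)}} = \frac{1}{-80 - -1572 + 2 \left(-131\right)^{2}} = \frac{1}{-80 + 1572 + 2 \cdot 17161} = \frac{1}{-80 + 1572 + 34322} = \frac{1}{35814}$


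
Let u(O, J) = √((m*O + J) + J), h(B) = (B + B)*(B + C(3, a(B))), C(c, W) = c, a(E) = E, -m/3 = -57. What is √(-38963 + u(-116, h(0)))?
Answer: √(-38963 + 6*I*√551) ≈ 0.3568 + 197.39*I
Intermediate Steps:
m = 171 (m = -3*(-57) = 171)
h(B) = 2*B*(3 + B) (h(B) = (B + B)*(B + 3) = (2*B)*(3 + B) = 2*B*(3 + B))
u(O, J) = √(2*J + 171*O) (u(O, J) = √((171*O + J) + J) = √((J + 171*O) + J) = √(2*J + 171*O))
√(-38963 + u(-116, h(0))) = √(-38963 + √(2*(2*0*(3 + 0)) + 171*(-116))) = √(-38963 + √(2*(2*0*3) - 19836)) = √(-38963 + √(2*0 - 19836)) = √(-38963 + √(0 - 19836)) = √(-38963 + √(-19836)) = √(-38963 + 6*I*√551)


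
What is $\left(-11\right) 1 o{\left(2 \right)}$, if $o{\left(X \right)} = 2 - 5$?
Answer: $33$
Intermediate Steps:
$o{\left(X \right)} = -3$
$\left(-11\right) 1 o{\left(2 \right)} = \left(-11\right) 1 \left(-3\right) = \left(-11\right) \left(-3\right) = 33$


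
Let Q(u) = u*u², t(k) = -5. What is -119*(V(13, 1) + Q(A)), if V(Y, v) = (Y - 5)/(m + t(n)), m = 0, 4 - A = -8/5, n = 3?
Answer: -2588488/125 ≈ -20708.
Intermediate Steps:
A = 28/5 (A = 4 - (-8)/5 = 4 - 1*(-8/5) = 4 + 8/5 = 28/5 ≈ 5.6000)
Q(u) = u³
V(Y, v) = 1 - Y/5 (V(Y, v) = (Y - 5)/(0 - 5) = (-5 + Y)/(-5) = (-5 + Y)*(-⅕) = 1 - Y/5)
-119*(V(13, 1) + Q(A)) = -119*((1 - ⅕*13) + (28/5)³) = -119*((1 - 13/5) + 21952/125) = -119*(-8/5 + 21952/125) = -119*21752/125 = -2588488/125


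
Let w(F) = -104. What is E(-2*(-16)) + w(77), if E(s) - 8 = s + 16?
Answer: -48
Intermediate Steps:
E(s) = 24 + s (E(s) = 8 + (s + 16) = 8 + (16 + s) = 24 + s)
E(-2*(-16)) + w(77) = (24 - 2*(-16)) - 104 = (24 + 32) - 104 = 56 - 104 = -48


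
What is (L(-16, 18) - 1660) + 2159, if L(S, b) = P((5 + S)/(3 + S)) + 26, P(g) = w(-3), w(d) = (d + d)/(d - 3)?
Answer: 526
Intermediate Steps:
w(d) = 2*d/(-3 + d) (w(d) = (2*d)/(-3 + d) = 2*d/(-3 + d))
P(g) = 1 (P(g) = 2*(-3)/(-3 - 3) = 2*(-3)/(-6) = 2*(-3)*(-⅙) = 1)
L(S, b) = 27 (L(S, b) = 1 + 26 = 27)
(L(-16, 18) - 1660) + 2159 = (27 - 1660) + 2159 = -1633 + 2159 = 526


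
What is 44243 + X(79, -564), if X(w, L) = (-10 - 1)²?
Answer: 44364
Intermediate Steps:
X(w, L) = 121 (X(w, L) = (-11)² = 121)
44243 + X(79, -564) = 44243 + 121 = 44364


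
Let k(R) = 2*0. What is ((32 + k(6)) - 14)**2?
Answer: 324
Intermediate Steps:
k(R) = 0
((32 + k(6)) - 14)**2 = ((32 + 0) - 14)**2 = (32 - 14)**2 = 18**2 = 324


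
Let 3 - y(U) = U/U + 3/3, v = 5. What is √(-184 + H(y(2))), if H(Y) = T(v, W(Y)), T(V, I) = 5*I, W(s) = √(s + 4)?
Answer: √(-184 + 5*√5) ≈ 13.146*I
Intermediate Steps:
y(U) = 1 (y(U) = 3 - (U/U + 3/3) = 3 - (1 + 3*(⅓)) = 3 - (1 + 1) = 3 - 1*2 = 3 - 2 = 1)
W(s) = √(4 + s)
H(Y) = 5*√(4 + Y)
√(-184 + H(y(2))) = √(-184 + 5*√(4 + 1)) = √(-184 + 5*√5)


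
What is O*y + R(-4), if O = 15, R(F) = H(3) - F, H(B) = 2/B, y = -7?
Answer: -301/3 ≈ -100.33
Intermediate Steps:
R(F) = ⅔ - F (R(F) = 2/3 - F = 2*(⅓) - F = ⅔ - F)
O*y + R(-4) = 15*(-7) + (⅔ - 1*(-4)) = -105 + (⅔ + 4) = -105 + 14/3 = -301/3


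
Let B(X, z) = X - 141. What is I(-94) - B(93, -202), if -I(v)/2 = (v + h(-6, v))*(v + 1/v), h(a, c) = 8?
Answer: -757726/47 ≈ -16122.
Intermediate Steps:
B(X, z) = -141 + X
I(v) = -2*(8 + v)*(v + 1/v) (I(v) = -2*(v + 8)*(v + 1/v) = -2*(8 + v)*(v + 1/v))
I(-94) - B(93, -202) = (-2 - 16*(-94) - 16/(-94) - 2*(-94)²) - (-141 + 93) = (-2 + 1504 - 16*(-1/94) - 2*8836) - 1*(-48) = (-2 + 1504 + 8/47 - 17672) + 48 = -759982/47 + 48 = -757726/47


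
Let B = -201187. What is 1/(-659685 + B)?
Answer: -1/860872 ≈ -1.1616e-6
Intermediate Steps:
1/(-659685 + B) = 1/(-659685 - 201187) = 1/(-860872) = -1/860872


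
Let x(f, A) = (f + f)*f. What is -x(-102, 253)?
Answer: -20808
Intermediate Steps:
x(f, A) = 2*f**2 (x(f, A) = (2*f)*f = 2*f**2)
-x(-102, 253) = -2*(-102)**2 = -2*10404 = -1*20808 = -20808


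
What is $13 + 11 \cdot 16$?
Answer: $189$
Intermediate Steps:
$13 + 11 \cdot 16 = 13 + 176 = 189$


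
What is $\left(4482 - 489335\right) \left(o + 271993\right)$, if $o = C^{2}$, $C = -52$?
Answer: $-133187664541$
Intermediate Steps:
$o = 2704$ ($o = \left(-52\right)^{2} = 2704$)
$\left(4482 - 489335\right) \left(o + 271993\right) = \left(4482 - 489335\right) \left(2704 + 271993\right) = \left(-484853\right) 274697 = -133187664541$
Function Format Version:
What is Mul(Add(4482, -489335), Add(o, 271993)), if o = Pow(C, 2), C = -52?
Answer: -133187664541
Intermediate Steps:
o = 2704 (o = Pow(-52, 2) = 2704)
Mul(Add(4482, -489335), Add(o, 271993)) = Mul(Add(4482, -489335), Add(2704, 271993)) = Mul(-484853, 274697) = -133187664541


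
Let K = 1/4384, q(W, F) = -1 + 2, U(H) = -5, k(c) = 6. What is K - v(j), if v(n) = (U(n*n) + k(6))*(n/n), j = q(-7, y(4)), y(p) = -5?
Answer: -4383/4384 ≈ -0.99977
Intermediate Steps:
q(W, F) = 1
j = 1
v(n) = 1 (v(n) = (-5 + 6)*(n/n) = 1*1 = 1)
K = 1/4384 ≈ 0.00022810
K - v(j) = 1/4384 - 1*1 = 1/4384 - 1 = -4383/4384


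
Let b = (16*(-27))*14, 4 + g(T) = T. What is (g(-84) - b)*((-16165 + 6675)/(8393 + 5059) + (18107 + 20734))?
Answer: 778494666580/3363 ≈ 2.3149e+8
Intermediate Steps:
g(T) = -4 + T
b = -6048 (b = -432*14 = -6048)
(g(-84) - b)*((-16165 + 6675)/(8393 + 5059) + (18107 + 20734)) = ((-4 - 84) - 1*(-6048))*((-16165 + 6675)/(8393 + 5059) + (18107 + 20734)) = (-88 + 6048)*(-9490/13452 + 38841) = 5960*(-9490*1/13452 + 38841) = 5960*(-4745/6726 + 38841) = 5960*(261239821/6726) = 778494666580/3363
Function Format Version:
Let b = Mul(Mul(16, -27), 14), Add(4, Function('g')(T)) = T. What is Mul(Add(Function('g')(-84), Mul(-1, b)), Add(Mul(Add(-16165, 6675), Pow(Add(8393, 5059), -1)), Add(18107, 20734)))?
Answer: Rational(778494666580, 3363) ≈ 2.3149e+8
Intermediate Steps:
Function('g')(T) = Add(-4, T)
b = -6048 (b = Mul(-432, 14) = -6048)
Mul(Add(Function('g')(-84), Mul(-1, b)), Add(Mul(Add(-16165, 6675), Pow(Add(8393, 5059), -1)), Add(18107, 20734))) = Mul(Add(Add(-4, -84), Mul(-1, -6048)), Add(Mul(Add(-16165, 6675), Pow(Add(8393, 5059), -1)), Add(18107, 20734))) = Mul(Add(-88, 6048), Add(Mul(-9490, Pow(13452, -1)), 38841)) = Mul(5960, Add(Mul(-9490, Rational(1, 13452)), 38841)) = Mul(5960, Add(Rational(-4745, 6726), 38841)) = Mul(5960, Rational(261239821, 6726)) = Rational(778494666580, 3363)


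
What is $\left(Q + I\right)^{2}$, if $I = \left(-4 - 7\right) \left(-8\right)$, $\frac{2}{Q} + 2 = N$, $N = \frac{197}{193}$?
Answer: $\frac{263932516}{35721} \approx 7388.7$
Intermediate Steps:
$N = \frac{197}{193}$ ($N = 197 \cdot \frac{1}{193} = \frac{197}{193} \approx 1.0207$)
$Q = - \frac{386}{189}$ ($Q = \frac{2}{-2 + \frac{197}{193}} = \frac{2}{- \frac{189}{193}} = 2 \left(- \frac{193}{189}\right) = - \frac{386}{189} \approx -2.0423$)
$I = 88$ ($I = \left(-11\right) \left(-8\right) = 88$)
$\left(Q + I\right)^{2} = \left(- \frac{386}{189} + 88\right)^{2} = \left(\frac{16246}{189}\right)^{2} = \frac{263932516}{35721}$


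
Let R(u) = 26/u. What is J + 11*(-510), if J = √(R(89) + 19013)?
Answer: -5610 + √150604287/89 ≈ -5472.1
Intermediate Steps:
J = √150604287/89 (J = √(26/89 + 19013) = √(1692183/89) = √150604287/89 ≈ 137.89)
J + 11*(-510) = √150604287/89 + 11*(-510) = √150604287/89 - 5610 = -5610 + √150604287/89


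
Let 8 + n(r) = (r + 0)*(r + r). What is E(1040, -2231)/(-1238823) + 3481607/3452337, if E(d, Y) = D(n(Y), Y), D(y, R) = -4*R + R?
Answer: 476665370780/475203831039 ≈ 1.0031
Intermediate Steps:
n(r) = -8 + 2*r**2 (n(r) = -8 + (r + 0)*(r + r) = -8 + r*(2*r) = -8 + 2*r**2)
D(y, R) = -3*R
E(d, Y) = -3*Y
E(1040, -2231)/(-1238823) + 3481607/3452337 = -3*(-2231)/(-1238823) + 3481607/3452337 = 6693*(-1/1238823) + 3481607*(1/3452337) = -2231/412941 + 3481607/3452337 = 476665370780/475203831039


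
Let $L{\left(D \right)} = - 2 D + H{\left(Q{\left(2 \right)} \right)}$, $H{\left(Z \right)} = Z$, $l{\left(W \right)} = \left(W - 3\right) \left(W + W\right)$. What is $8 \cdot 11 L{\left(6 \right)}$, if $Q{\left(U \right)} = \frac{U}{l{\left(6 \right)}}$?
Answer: $- \frac{9460}{9} \approx -1051.1$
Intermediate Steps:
$l{\left(W \right)} = 2 W \left(-3 + W\right)$ ($l{\left(W \right)} = \left(-3 + W\right) 2 W = 2 W \left(-3 + W\right)$)
$Q{\left(U \right)} = \frac{U}{36}$ ($Q{\left(U \right)} = \frac{U}{2 \cdot 6 \left(-3 + 6\right)} = \frac{U}{2 \cdot 6 \cdot 3} = \frac{U}{36}$)
$L{\left(D \right)} = \frac{1}{18} - 2 D$ ($L{\left(D \right)} = - 2 D + \frac{1}{36} \cdot 2 = - 2 D + \frac{1}{18} = \frac{1}{18} - 2 D$)
$8 \cdot 11 L{\left(6 \right)} = 8 \cdot 11 \left(\frac{1}{18} - 12\right) = 88 \left(\frac{1}{18} - 12\right) = 88 \left(- \frac{215}{18}\right) = - \frac{9460}{9}$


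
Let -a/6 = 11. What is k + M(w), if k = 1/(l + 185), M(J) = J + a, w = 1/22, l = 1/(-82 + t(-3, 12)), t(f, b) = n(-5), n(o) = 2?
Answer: -21471589/325578 ≈ -65.949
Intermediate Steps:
t(f, b) = 2
l = -1/80 (l = 1/(-82 + 2) = 1/(-80) = -1/80 ≈ -0.012500)
w = 1/22 ≈ 0.045455
a = -66 (a = -6*11 = -66)
M(J) = -66 + J (M(J) = J - 66 = -66 + J)
k = 80/14799 (k = 1/(-1/80 + 185) = 1/(14799/80) = 80/14799 ≈ 0.0054058)
k + M(w) = 80/14799 + (-66 + 1/22) = 80/14799 - 1451/22 = -21471589/325578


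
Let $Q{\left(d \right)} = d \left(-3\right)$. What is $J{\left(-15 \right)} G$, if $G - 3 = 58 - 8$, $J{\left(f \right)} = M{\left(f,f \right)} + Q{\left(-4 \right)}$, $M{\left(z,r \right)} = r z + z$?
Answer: $11766$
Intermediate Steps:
$Q{\left(d \right)} = - 3 d$
$M{\left(z,r \right)} = z + r z$
$J{\left(f \right)} = 12 + f \left(1 + f\right)$ ($J{\left(f \right)} = f \left(1 + f\right) - -12 = f \left(1 + f\right) + 12 = 12 + f \left(1 + f\right)$)
$G = 53$ ($G = 3 + \left(58 - 8\right) = 3 + 50 = 53$)
$J{\left(-15 \right)} G = \left(12 - 15 \left(1 - 15\right)\right) 53 = \left(12 - -210\right) 53 = \left(12 + 210\right) 53 = 222 \cdot 53 = 11766$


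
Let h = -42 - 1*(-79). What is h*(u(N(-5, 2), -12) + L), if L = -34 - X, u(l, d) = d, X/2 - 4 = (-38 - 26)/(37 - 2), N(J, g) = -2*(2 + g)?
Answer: -65194/35 ≈ -1862.7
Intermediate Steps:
N(J, g) = -4 - 2*g
X = 152/35 (X = 8 + 2*((-38 - 26)/(37 - 2)) = 8 + 2*(-64/35) = 8 - 128/35 = 152/35 ≈ 4.3429)
L = -1342/35 (L = -34 - 1*152/35 = -34 - 152/35 = -1342/35 ≈ -38.343)
h = 37 (h = -42 + 79 = 37)
h*(u(N(-5, 2), -12) + L) = 37*(-12 - 1342/35) = 37*(-1762/35) = -65194/35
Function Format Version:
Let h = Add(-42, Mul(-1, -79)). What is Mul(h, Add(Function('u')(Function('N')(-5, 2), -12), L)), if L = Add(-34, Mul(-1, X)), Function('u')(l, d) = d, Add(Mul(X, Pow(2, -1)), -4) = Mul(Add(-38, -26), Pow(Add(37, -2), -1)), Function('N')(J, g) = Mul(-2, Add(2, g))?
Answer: Rational(-65194, 35) ≈ -1862.7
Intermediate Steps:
Function('N')(J, g) = Add(-4, Mul(-2, g))
X = Rational(152, 35) (X = Add(8, Mul(2, Mul(Add(-38, -26), Pow(Add(37, -2), -1)))) = Add(8, Mul(2, Mul(-64, Pow(35, -1)))) = Add(8, Mul(2, Mul(-64, Rational(1, 35)))) = Add(8, Mul(2, Rational(-64, 35))) = Add(8, Rational(-128, 35)) = Rational(152, 35) ≈ 4.3429)
L = Rational(-1342, 35) (L = Add(-34, Mul(-1, Rational(152, 35))) = Add(-34, Rational(-152, 35)) = Rational(-1342, 35) ≈ -38.343)
h = 37 (h = Add(-42, 79) = 37)
Mul(h, Add(Function('u')(Function('N')(-5, 2), -12), L)) = Mul(37, Add(-12, Rational(-1342, 35))) = Mul(37, Rational(-1762, 35)) = Rational(-65194, 35)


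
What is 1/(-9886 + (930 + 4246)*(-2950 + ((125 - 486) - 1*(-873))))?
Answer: -1/12628974 ≈ -7.9183e-8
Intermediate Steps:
1/(-9886 + (930 + 4246)*(-2950 + ((125 - 486) - 1*(-873)))) = 1/(-9886 + 5176*(-2950 + (-361 + 873))) = 1/(-9886 + 5176*(-2950 + 512)) = 1/(-9886 + 5176*(-2438)) = 1/(-9886 - 12619088) = 1/(-12628974) = -1/12628974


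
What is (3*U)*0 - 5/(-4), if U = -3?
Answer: 5/4 ≈ 1.2500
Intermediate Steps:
(3*U)*0 - 5/(-4) = (3*(-3))*0 - 5/(-4) = -9*0 - 5*(-¼) = 0 + 5/4 = 5/4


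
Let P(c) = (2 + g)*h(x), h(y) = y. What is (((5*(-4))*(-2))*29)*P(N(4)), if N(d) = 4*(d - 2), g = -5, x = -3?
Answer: 10440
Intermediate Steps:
N(d) = -8 + 4*d (N(d) = 4*(-2 + d) = -8 + 4*d)
P(c) = 9 (P(c) = (2 - 5)*(-3) = -3*(-3) = 9)
(((5*(-4))*(-2))*29)*P(N(4)) = (((5*(-4))*(-2))*29)*9 = (-20*(-2)*29)*9 = (40*29)*9 = 1160*9 = 10440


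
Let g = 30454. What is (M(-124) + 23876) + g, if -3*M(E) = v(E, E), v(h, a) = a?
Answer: 163114/3 ≈ 54371.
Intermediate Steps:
M(E) = -E/3
(M(-124) + 23876) + g = (-1/3*(-124) + 23876) + 30454 = (124/3 + 23876) + 30454 = 71752/3 + 30454 = 163114/3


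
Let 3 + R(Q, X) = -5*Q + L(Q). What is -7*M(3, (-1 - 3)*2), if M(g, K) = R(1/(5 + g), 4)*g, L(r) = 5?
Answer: -231/8 ≈ -28.875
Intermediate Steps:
R(Q, X) = 2 - 5*Q (R(Q, X) = -3 + (-5*Q + 5) = -3 + (5 - 5*Q) = 2 - 5*Q)
M(g, K) = g*(2 - 5/(5 + g)) (M(g, K) = (2 - 5/(5 + g))*g = g*(2 - 5/(5 + g)))
-7*M(3, (-1 - 3)*2) = -21*(5 + 2*3)/(5 + 3) = -21*(5 + 6)/8 = -21*11/8 = -7*33/8 = -231/8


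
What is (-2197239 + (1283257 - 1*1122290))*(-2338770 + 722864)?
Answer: 3290424142432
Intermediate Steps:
(-2197239 + (1283257 - 1*1122290))*(-2338770 + 722864) = (-2197239 + (1283257 - 1122290))*(-1615906) = (-2197239 + 160967)*(-1615906) = -2036272*(-1615906) = 3290424142432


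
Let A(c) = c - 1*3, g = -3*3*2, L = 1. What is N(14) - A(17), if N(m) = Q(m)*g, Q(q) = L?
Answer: -32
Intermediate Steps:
Q(q) = 1
g = -18 (g = -9*2 = -18)
A(c) = -3 + c (A(c) = c - 3 = -3 + c)
N(m) = -18 (N(m) = 1*(-18) = -18)
N(14) - A(17) = -18 - (-3 + 17) = -18 - 1*14 = -18 - 14 = -32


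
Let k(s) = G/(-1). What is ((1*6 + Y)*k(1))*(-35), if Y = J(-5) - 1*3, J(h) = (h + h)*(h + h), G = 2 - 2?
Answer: 0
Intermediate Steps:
G = 0
k(s) = 0 (k(s) = 0/(-1) = 0*(-1) = 0)
J(h) = 4*h² (J(h) = (2*h)*(2*h) = 4*h²)
Y = 97 (Y = 4*(-5)² - 1*3 = 4*25 - 3 = 100 - 3 = 97)
((1*6 + Y)*k(1))*(-35) = ((1*6 + 97)*0)*(-35) = ((6 + 97)*0)*(-35) = (103*0)*(-35) = 0*(-35) = 0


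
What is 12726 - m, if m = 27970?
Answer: -15244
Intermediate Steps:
12726 - m = 12726 - 1*27970 = 12726 - 27970 = -15244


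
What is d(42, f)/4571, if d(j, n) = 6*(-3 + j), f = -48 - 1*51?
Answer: 234/4571 ≈ 0.051192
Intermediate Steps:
f = -99 (f = -48 - 51 = -99)
d(j, n) = -18 + 6*j
d(42, f)/4571 = (-18 + 6*42)/4571 = (-18 + 252)*(1/4571) = 234*(1/4571) = 234/4571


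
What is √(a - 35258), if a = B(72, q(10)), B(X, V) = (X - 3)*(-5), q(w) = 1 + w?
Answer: I*√35603 ≈ 188.69*I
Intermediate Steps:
B(X, V) = 15 - 5*X (B(X, V) = (-3 + X)*(-5) = 15 - 5*X)
a = -345 (a = 15 - 5*72 = 15 - 360 = -345)
√(a - 35258) = √(-345 - 35258) = √(-35603) = I*√35603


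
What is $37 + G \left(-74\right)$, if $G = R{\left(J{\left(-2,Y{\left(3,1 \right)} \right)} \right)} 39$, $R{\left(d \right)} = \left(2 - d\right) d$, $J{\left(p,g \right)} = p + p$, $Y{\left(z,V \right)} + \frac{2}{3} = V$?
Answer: $69301$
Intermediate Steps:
$Y{\left(z,V \right)} = - \frac{2}{3} + V$
$J{\left(p,g \right)} = 2 p$
$R{\left(d \right)} = d \left(2 - d\right)$
$G = -936$ ($G = 2 \left(-2\right) \left(2 - 2 \left(-2\right)\right) 39 = - 4 \left(2 - -4\right) 39 = - 4 \left(2 + 4\right) 39 = \left(-4\right) 6 \cdot 39 = \left(-24\right) 39 = -936$)
$37 + G \left(-74\right) = 37 - -69264 = 37 + 69264 = 69301$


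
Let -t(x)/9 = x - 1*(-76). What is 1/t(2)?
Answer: -1/702 ≈ -0.0014245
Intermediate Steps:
t(x) = -684 - 9*x (t(x) = -9*(x - 1*(-76)) = -9*(x + 76) = -9*(76 + x) = -684 - 9*x)
1/t(2) = 1/(-684 - 9*2) = 1/(-684 - 18) = 1/(-702) = -1/702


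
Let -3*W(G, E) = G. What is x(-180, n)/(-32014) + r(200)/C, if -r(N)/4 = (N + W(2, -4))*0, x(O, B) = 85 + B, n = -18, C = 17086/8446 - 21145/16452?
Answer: -67/32014 ≈ -0.0020928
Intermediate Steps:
W(G, E) = -G/3
C = 51254101/69476796 (C = 17086*(1/8446) - 21145*1/16452 = 8543/4223 - 21145/16452 = 51254101/69476796 ≈ 0.73772)
r(N) = 0 (r(N) = -4*(N - 1/3*2)*0 = -4*(N - 2/3)*0 = -4*(-2/3 + N)*0 = -4*0 = 0)
x(-180, n)/(-32014) + r(200)/C = (85 - 18)/(-32014) + 0/(51254101/69476796) = 67*(-1/32014) + 0*(69476796/51254101) = -67/32014 + 0 = -67/32014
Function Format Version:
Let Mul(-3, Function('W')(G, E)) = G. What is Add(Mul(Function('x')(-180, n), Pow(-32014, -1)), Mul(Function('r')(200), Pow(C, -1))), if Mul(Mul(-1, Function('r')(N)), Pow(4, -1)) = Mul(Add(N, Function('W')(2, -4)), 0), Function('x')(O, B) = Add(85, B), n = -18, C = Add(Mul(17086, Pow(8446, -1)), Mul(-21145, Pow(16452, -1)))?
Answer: Rational(-67, 32014) ≈ -0.0020928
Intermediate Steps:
Function('W')(G, E) = Mul(Rational(-1, 3), G)
C = Rational(51254101, 69476796) (C = Add(Mul(17086, Rational(1, 8446)), Mul(-21145, Rational(1, 16452))) = Add(Rational(8543, 4223), Rational(-21145, 16452)) = Rational(51254101, 69476796) ≈ 0.73772)
Function('r')(N) = 0 (Function('r')(N) = Mul(-4, Mul(Add(N, Mul(Rational(-1, 3), 2)), 0)) = Mul(-4, Mul(Add(N, Rational(-2, 3)), 0)) = Mul(-4, Mul(Add(Rational(-2, 3), N), 0)) = Mul(-4, 0) = 0)
Add(Mul(Function('x')(-180, n), Pow(-32014, -1)), Mul(Function('r')(200), Pow(C, -1))) = Add(Mul(Add(85, -18), Pow(-32014, -1)), Mul(0, Pow(Rational(51254101, 69476796), -1))) = Add(Mul(67, Rational(-1, 32014)), Mul(0, Rational(69476796, 51254101))) = Add(Rational(-67, 32014), 0) = Rational(-67, 32014)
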